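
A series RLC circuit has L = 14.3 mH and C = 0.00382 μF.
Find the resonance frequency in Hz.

Step 1 — Resonance condition Im(Z)=0 gives ω₀ = 1/√(LC).
Step 2 — ω₀ = 1/√(0.0143·3.82e-09) = 1.353e+05 rad/s.
Step 3 — f₀ = ω₀/(2π) = 2.153e+04 Hz.

f₀ = 2.153e+04 Hz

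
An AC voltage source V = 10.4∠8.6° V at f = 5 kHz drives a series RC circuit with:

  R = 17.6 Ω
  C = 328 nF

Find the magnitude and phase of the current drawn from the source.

Step 1 — Angular frequency: ω = 2π·f = 2π·5000 = 3.142e+04 rad/s.
Step 2 — Component impedances:
  R: Z = R = 17.6 Ω
  C: Z = 1/(jωC) = -j/(ω·C) = 0 - j97.05 Ω
Step 3 — Series combination: Z_total = R + C = 17.6 - j97.05 Ω = 98.63∠-79.7° Ω.
Step 4 — Source phasor: V = 10.4∠8.6° V = 10.28 + j1.555 V.
Step 5 — Ohm's law: I = V / Z_total = (10.28 + j1.555) / (17.6 - j97.05) = 0.00309 + j0.1054 A.
Step 6 — Convert to polar: |I| = 0.1054 A, ∠I = 88.3°.

I = 0.1054∠88.3° A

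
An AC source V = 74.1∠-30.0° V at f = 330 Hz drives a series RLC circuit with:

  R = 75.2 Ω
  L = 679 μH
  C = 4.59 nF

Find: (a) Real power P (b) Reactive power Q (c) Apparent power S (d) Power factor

Step 1 — Angular frequency: ω = 2π·f = 2π·330 = 2073 rad/s.
Step 2 — Component impedances:
  R: Z = R = 75.2 Ω
  L: Z = jωL = j·2073·0.000679 = 0 + j1.408 Ω
  C: Z = 1/(jωC) = -j/(ω·C) = 0 - j1.051e+05 Ω
Step 3 — Series combination: Z_total = R + L + C = 75.2 - j1.051e+05 Ω = 1.051e+05∠-90.0° Ω.
Step 4 — Source phasor: V = 74.1∠-30.0° V = 64.17 - j37.05 V.
Step 5 — Current: I = V / Z = 0.0003531 + j0.0006105 A = 0.0007052∠60.0° A.
Step 6 — Complex power: S = V·I* = 3.74e-05 - j0.05226 VA.
Step 7 — Real power: P = Re(S) = 3.74e-05 W.
Step 8 — Reactive power: Q = Im(S) = -0.05226 VAR.
Step 9 — Apparent power: |S| = 0.05226 VA.
Step 10 — Power factor: PF = P/|S| = 0.0007157 (leading).

(a) P = 3.74e-05 W  (b) Q = -0.05226 VAR  (c) S = 0.05226 VA  (d) PF = 0.0007157 (leading)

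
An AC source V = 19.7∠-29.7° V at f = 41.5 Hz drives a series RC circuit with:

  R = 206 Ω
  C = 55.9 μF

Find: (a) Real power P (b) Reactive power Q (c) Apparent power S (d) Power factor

Step 1 — Angular frequency: ω = 2π·f = 2π·41.5 = 260.8 rad/s.
Step 2 — Component impedances:
  R: Z = R = 206 Ω
  C: Z = 1/(jωC) = -j/(ω·C) = 0 - j68.61 Ω
Step 3 — Series combination: Z_total = R + C = 206 - j68.61 Ω = 217.1∠-18.4° Ω.
Step 4 — Source phasor: V = 19.7∠-29.7° V = 17.11 - j9.761 V.
Step 5 — Current: I = V / Z = 0.08898 - j0.01775 A = 0.09073∠-11.3° A.
Step 6 — Complex power: S = V·I* = 1.696 - j0.5648 VA.
Step 7 — Real power: P = Re(S) = 1.696 W.
Step 8 — Reactive power: Q = Im(S) = -0.5648 VAR.
Step 9 — Apparent power: |S| = 1.787 VA.
Step 10 — Power factor: PF = P/|S| = 0.9488 (leading).

(a) P = 1.696 W  (b) Q = -0.5648 VAR  (c) S = 1.787 VA  (d) PF = 0.9488 (leading)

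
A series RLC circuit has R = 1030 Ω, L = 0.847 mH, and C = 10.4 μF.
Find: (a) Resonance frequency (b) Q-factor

Step 1 — Resonance condition Im(Z)=0 gives ω₀ = 1/√(LC).
Step 2 — ω₀ = 1/√(0.000847·1.04e-05) = 1.065e+04 rad/s.
Step 3 — f₀ = ω₀/(2π) = 1696 Hz.
Step 4 — Series Q: Q = ω₀L/R = 1.065e+04·0.000847/1030 = 0.008762.

(a) f₀ = 1696 Hz  (b) Q = 0.008762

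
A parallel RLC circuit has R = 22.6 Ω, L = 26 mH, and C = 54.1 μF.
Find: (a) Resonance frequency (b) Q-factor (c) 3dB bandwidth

Step 1 — Resonance: ω₀ = 1/√(LC) = 1/√(0.026·5.41e-05) = 843.2 rad/s.
Step 2 — f₀ = ω₀/(2π) = 134.2 Hz.
Step 3 — Parallel Q: Q = R/(ω₀L) = 22.6/(843.2·0.026) = 1.031.
Step 4 — Bandwidth: Δω = ω₀/Q = 817.9 rad/s; BW = Δω/(2π) = 130.2 Hz.

(a) f₀ = 134.2 Hz  (b) Q = 1.031  (c) BW = 130.2 Hz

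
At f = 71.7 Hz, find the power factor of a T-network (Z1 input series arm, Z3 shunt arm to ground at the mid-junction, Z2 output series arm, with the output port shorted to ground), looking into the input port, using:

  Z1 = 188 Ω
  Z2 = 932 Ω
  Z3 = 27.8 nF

Step 1 — Angular frequency: ω = 2π·f = 2π·71.7 = 450.5 rad/s.
Step 2 — Component impedances:
  Z1: Z = R = 188 Ω
  Z2: Z = R = 932 Ω
  Z3: Z = 1/(jωC) = -j/(ω·C) = 0 - j7.985e+04 Ω
Step 3 — With the output port shorted to ground, the output series arm Z2 runs from the junction to ground; the shunt arm Z3 also runs from the junction to ground. They appear in parallel: Z3 || Z2 = 931.9 - j10.88 Ω.
Step 4 — Series with input arm Z1: Z_in = Z1 + (Z3 || Z2) = 1120 - j10.88 Ω = 1120∠-0.6° Ω.
Step 5 — Power factor: PF = cos(φ) = Re(Z)/|Z| = 1120/1120 = 1.
Step 6 — Type: Im(Z) = -10.88 ⇒ leading (phase φ = -0.6°).

PF = 1 (leading, φ = -0.6°)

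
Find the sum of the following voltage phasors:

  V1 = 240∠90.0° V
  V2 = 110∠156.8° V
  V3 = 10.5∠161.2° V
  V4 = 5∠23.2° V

Step 1 — Convert each phasor to rectangular form:
  V1 = 240·(cos(90.0°) + j·sin(90.0°)) = 0 + j240 V
  V2 = 110·(cos(156.8°) + j·sin(156.8°)) = -101.1 + j43.33 V
  V3 = 10.5·(cos(161.2°) + j·sin(161.2°)) = -9.94 + j3.384 V
  V4 = 5·(cos(23.2°) + j·sin(23.2°)) = 4.596 + j1.97 V
Step 2 — Sum components: V_total = -106.4 + j288.7 V.
Step 3 — Convert to polar: |V_total| = 307.7 V, ∠V_total = 110.2°.

V_total = 307.7∠110.2° V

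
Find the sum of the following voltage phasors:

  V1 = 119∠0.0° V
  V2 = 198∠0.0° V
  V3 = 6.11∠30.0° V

Step 1 — Convert each phasor to rectangular form:
  V1 = 119·(cos(0.0°) + j·sin(0.0°)) = 119 V
  V2 = 198·(cos(0.0°) + j·sin(0.0°)) = 198 V
  V3 = 6.11·(cos(30.0°) + j·sin(30.0°)) = 5.291 + j3.055 V
Step 2 — Sum components: V_total = 322.3 + j3.055 V.
Step 3 — Convert to polar: |V_total| = 322.3 V, ∠V_total = 0.5°.

V_total = 322.3∠0.5° V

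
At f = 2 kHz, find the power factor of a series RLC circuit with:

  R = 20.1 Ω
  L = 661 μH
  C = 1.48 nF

Step 1 — Angular frequency: ω = 2π·f = 2π·2000 = 1.257e+04 rad/s.
Step 2 — Component impedances:
  R: Z = R = 20.1 Ω
  L: Z = jωL = j·1.257e+04·0.000661 = 0 + j8.306 Ω
  C: Z = 1/(jωC) = -j/(ω·C) = 0 - j5.377e+04 Ω
Step 3 — Series combination: Z_total = R + L + C = 20.1 - j5.376e+04 Ω = 5.376e+04∠-90.0° Ω.
Step 4 — Power factor: PF = cos(φ) = Re(Z)/|Z| = 20.1/5.376e+04 = 0.0003739.
Step 5 — Type: Im(Z) = -5.376e+04 ⇒ leading (phase φ = -90.0°).

PF = 0.0003739 (leading, φ = -90.0°)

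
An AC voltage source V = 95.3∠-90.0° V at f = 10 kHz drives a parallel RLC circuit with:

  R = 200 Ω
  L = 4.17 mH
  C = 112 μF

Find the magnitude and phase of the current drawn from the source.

Step 1 — Angular frequency: ω = 2π·f = 2π·1e+04 = 6.283e+04 rad/s.
Step 2 — Component impedances:
  R: Z = R = 200 Ω
  L: Z = jωL = j·6.283e+04·0.00417 = 0 + j262 Ω
  C: Z = 1/(jωC) = -j/(ω·C) = 0 - j0.1421 Ω
Step 3 — Parallel combination: 1/Z_total = 1/R + 1/L + 1/C; Z_total = 0.0001011 - j0.1422 Ω = 0.1422∠-90.0° Ω.
Step 4 — Source phasor: V = 95.3∠-90.0° V = 0 - j95.3 V.
Step 5 — Ohm's law: I = V / Z_total = (0 - j95.3) / (0.0001011 - j0.1422) = 670.3 - j0.4765 A.
Step 6 — Convert to polar: |I| = 670.3 A, ∠I = -0.0°.

I = 670.3∠-0.0° A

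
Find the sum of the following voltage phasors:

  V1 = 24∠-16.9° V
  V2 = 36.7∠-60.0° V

Step 1 — Convert each phasor to rectangular form:
  V1 = 24·(cos(-16.9°) + j·sin(-16.9°)) = 22.96 - j6.977 V
  V2 = 36.7·(cos(-60.0°) + j·sin(-60.0°)) = 18.35 - j31.78 V
Step 2 — Sum components: V_total = 41.31 - j38.76 V.
Step 3 — Convert to polar: |V_total| = 56.65 V, ∠V_total = -43.2°.

V_total = 56.65∠-43.2° V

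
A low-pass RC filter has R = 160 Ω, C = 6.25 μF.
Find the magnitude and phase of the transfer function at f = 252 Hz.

Step 1 — Angular frequency: ω = 2π·252 = 1583 rad/s.
Step 2 — Transfer function: H(jω) = 1/(1 + jωRC).
Step 3 — Denominator: 1 + jωRC = 1 + j·1583·160·6.25e-06 = 1 + j1.583.
Step 4 — H = 0.2851 - j0.4515.
Step 5 — Magnitude: |H| = 0.534 (-5.4 dB); phase: φ = -57.7°.

|H| = 0.534 (-5.4 dB), φ = -57.7°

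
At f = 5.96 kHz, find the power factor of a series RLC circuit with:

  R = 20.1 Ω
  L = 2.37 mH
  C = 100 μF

Step 1 — Angular frequency: ω = 2π·f = 2π·5960 = 3.745e+04 rad/s.
Step 2 — Component impedances:
  R: Z = R = 20.1 Ω
  L: Z = jωL = j·3.745e+04·0.00237 = 0 + j88.75 Ω
  C: Z = 1/(jωC) = -j/(ω·C) = 0 - j0.267 Ω
Step 3 — Series combination: Z_total = R + L + C = 20.1 + j88.48 Ω = 90.74∠77.2° Ω.
Step 4 — Power factor: PF = cos(φ) = Re(Z)/|Z| = 20.1/90.74 = 0.2215.
Step 5 — Type: Im(Z) = 88.48 ⇒ lagging (phase φ = 77.2°).

PF = 0.2215 (lagging, φ = 77.2°)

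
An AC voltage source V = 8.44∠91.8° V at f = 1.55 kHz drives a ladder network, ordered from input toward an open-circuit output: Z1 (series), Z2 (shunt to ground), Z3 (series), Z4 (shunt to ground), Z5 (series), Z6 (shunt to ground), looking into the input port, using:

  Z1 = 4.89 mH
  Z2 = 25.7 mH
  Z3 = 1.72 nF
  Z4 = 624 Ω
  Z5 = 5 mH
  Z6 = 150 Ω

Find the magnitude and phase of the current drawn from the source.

Step 1 — Angular frequency: ω = 2π·f = 2π·1550 = 9739 rad/s.
Step 2 — Component impedances:
  Z1: Z = jωL = j·9739·0.00489 = 0 + j47.62 Ω
  Z2: Z = jωL = j·9739·0.0257 = 0 + j250.3 Ω
  Z3: Z = 1/(jωC) = -j/(ω·C) = 0 - j5.97e+04 Ω
  Z4: Z = R = 624 Ω
  Z5: Z = jωL = j·9739·0.005 = 0 + j48.69 Ω
  Z6: Z = R = 150 Ω
Step 3 — Ladder network (open output): work backward from the far end, alternating series and parallel combinations. Z_in = 0.002181 + j299 Ω = 299∠90.0° Ω.
Step 4 — Source phasor: V = 8.44∠91.8° V = -0.2651 + j8.436 V.
Step 5 — Ohm's law: I = V / Z_total = (-0.2651 + j8.436) / (0.002181 + j299) = 0.02822 + j0.0008869 A.
Step 6 — Convert to polar: |I| = 0.02823 A, ∠I = 1.8°.

I = 0.02823∠1.8° A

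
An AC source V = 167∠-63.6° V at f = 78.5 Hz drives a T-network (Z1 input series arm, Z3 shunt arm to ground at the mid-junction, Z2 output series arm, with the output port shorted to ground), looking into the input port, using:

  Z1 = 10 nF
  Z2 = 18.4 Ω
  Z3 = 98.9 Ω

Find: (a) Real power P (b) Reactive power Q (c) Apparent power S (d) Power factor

Step 1 — Angular frequency: ω = 2π·f = 2π·78.5 = 493.2 rad/s.
Step 2 — Component impedances:
  Z1: Z = 1/(jωC) = -j/(ω·C) = 0 - j2.027e+05 Ω
  Z2: Z = R = 18.4 Ω
  Z3: Z = R = 98.9 Ω
Step 3 — With the output port shorted to ground, the output series arm Z2 runs from the junction to ground; the shunt arm Z3 also runs from the junction to ground. They appear in parallel: Z3 || Z2 = 15.51 Ω.
Step 4 — Series with input arm Z1: Z_in = Z1 + (Z3 || Z2) = 15.51 - j2.027e+05 Ω = 2.027e+05∠-90.0° Ω.
Step 5 — Source phasor: V = 167∠-63.6° V = 74.25 - j149.6 V.
Step 6 — Current: I = V / Z = 0.0007378 + j0.0003662 A = 0.0008237∠26.4° A.
Step 7 — Complex power: S = V·I* = 1.053e-05 - j0.1376 VA.
Step 8 — Real power: P = Re(S) = 1.053e-05 W.
Step 9 — Reactive power: Q = Im(S) = -0.1376 VAR.
Step 10 — Apparent power: |S| = 0.1376 VA.
Step 11 — Power factor: PF = P/|S| = 7.652e-05 (leading).

(a) P = 1.053e-05 W  (b) Q = -0.1376 VAR  (c) S = 0.1376 VA  (d) PF = 7.652e-05 (leading)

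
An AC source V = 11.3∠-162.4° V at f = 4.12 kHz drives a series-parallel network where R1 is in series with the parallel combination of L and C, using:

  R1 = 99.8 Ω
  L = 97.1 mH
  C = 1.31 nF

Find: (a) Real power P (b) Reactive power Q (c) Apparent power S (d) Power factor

Step 1 — Angular frequency: ω = 2π·f = 2π·4120 = 2.589e+04 rad/s.
Step 2 — Component impedances:
  R1: Z = R = 99.8 Ω
  L: Z = jωL = j·2.589e+04·0.0971 = 0 + j2514 Ω
  C: Z = 1/(jωC) = -j/(ω·C) = 0 - j2.949e+04 Ω
Step 3 — Parallel branch: L || C = 1/(1/L + 1/C) = 0 + j2748 Ω.
Step 4 — Series with R1: Z_total = R1 + (L || C) = 99.8 + j2748 Ω = 2750∠87.9° Ω.
Step 5 — Source phasor: V = 11.3∠-162.4° V = -10.77 - j3.417 V.
Step 6 — Current: I = V / Z = -0.001384 + j0.00387 A = 0.00411∠109.7° A.
Step 7 — Complex power: S = V·I* = 0.001686 + j0.04641 VA.
Step 8 — Real power: P = Re(S) = 0.001686 W.
Step 9 — Reactive power: Q = Im(S) = 0.04641 VAR.
Step 10 — Apparent power: |S| = 0.04644 VA.
Step 11 — Power factor: PF = P/|S| = 0.0363 (lagging).

(a) P = 0.001686 W  (b) Q = 0.04641 VAR  (c) S = 0.04644 VA  (d) PF = 0.0363 (lagging)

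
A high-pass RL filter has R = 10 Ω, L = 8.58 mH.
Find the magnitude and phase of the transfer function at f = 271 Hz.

Step 1 — Angular frequency: ω = 2π·271 = 1703 rad/s.
Step 2 — Transfer function: H(jω) = jωL/(R + jωL).
Step 3 — Numerator jωL = j·14.61; denominator R + jωL = 10 + j14.61.
Step 4 — H = 0.681 + j0.4661.
Step 5 — Magnitude: |H| = 0.8252 (-1.7 dB); phase: φ = 34.4°.

|H| = 0.8252 (-1.7 dB), φ = 34.4°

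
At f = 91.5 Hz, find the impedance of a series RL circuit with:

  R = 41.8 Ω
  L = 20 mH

Step 1 — Angular frequency: ω = 2π·f = 2π·91.5 = 574.9 rad/s.
Step 2 — Component impedances:
  R: Z = R = 41.8 Ω
  L: Z = jωL = j·574.9·0.02 = 0 + j11.5 Ω
Step 3 — Series combination: Z_total = R + L = 41.8 + j11.5 Ω = 43.35∠15.4° Ω.

Z = 41.8 + j11.5 Ω = 43.35∠15.4° Ω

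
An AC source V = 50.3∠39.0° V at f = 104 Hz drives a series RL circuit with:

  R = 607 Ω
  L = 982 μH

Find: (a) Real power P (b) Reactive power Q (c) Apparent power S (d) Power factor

Step 1 — Angular frequency: ω = 2π·f = 2π·104 = 653.5 rad/s.
Step 2 — Component impedances:
  R: Z = R = 607 Ω
  L: Z = jωL = j·653.5·0.000982 = 0 + j0.6417 Ω
Step 3 — Series combination: Z_total = R + L = 607 + j0.6417 Ω = 607∠0.1° Ω.
Step 4 — Source phasor: V = 50.3∠39.0° V = 39.09 + j31.65 V.
Step 5 — Current: I = V / Z = 0.06445 + j0.05208 A = 0.08287∠38.9° A.
Step 6 — Complex power: S = V·I* = 4.168 + j0.004406 VA.
Step 7 — Real power: P = Re(S) = 4.168 W.
Step 8 — Reactive power: Q = Im(S) = 0.004406 VAR.
Step 9 — Apparent power: |S| = 4.168 VA.
Step 10 — Power factor: PF = P/|S| = 1 (lagging).

(a) P = 4.168 W  (b) Q = 0.004406 VAR  (c) S = 4.168 VA  (d) PF = 1 (lagging)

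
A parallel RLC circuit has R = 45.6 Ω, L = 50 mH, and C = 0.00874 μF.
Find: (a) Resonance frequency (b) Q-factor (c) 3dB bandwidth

Step 1 — Resonance: ω₀ = 1/√(LC) = 1/√(0.05·8.74e-09) = 4.784e+04 rad/s.
Step 2 — f₀ = ω₀/(2π) = 7613 Hz.
Step 3 — Parallel Q: Q = R/(ω₀L) = 45.6/(4.784e+04·0.05) = 0.01906.
Step 4 — Bandwidth: Δω = ω₀/Q = 2.509e+06 rad/s; BW = Δω/(2π) = 3.993e+05 Hz.

(a) f₀ = 7613 Hz  (b) Q = 0.01906  (c) BW = 3.993e+05 Hz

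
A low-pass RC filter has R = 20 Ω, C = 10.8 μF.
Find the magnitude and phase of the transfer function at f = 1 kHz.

Step 1 — Angular frequency: ω = 2π·1000 = 6283 rad/s.
Step 2 — Transfer function: H(jω) = 1/(1 + jωRC).
Step 3 — Denominator: 1 + jωRC = 1 + j·6283·20·1.08e-05 = 1 + j1.357.
Step 4 — H = 0.3519 - j0.4776.
Step 5 — Magnitude: |H| = 0.5932 (-4.5 dB); phase: φ = -53.6°.

|H| = 0.5932 (-4.5 dB), φ = -53.6°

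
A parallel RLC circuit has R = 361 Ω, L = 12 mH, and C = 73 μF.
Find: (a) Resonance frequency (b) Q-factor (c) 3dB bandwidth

Step 1 — Resonance: ω₀ = 1/√(LC) = 1/√(0.012·7.3e-05) = 1068 rad/s.
Step 2 — f₀ = ω₀/(2π) = 170 Hz.
Step 3 — Parallel Q: Q = R/(ω₀L) = 361/(1068·0.012) = 28.16.
Step 4 — Bandwidth: Δω = ω₀/Q = 37.95 rad/s; BW = Δω/(2π) = 6.039 Hz.

(a) f₀ = 170 Hz  (b) Q = 28.16  (c) BW = 6.039 Hz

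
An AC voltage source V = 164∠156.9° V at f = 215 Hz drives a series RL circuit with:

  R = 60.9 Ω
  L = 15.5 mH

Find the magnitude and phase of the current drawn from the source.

Step 1 — Angular frequency: ω = 2π·f = 2π·215 = 1351 rad/s.
Step 2 — Component impedances:
  R: Z = R = 60.9 Ω
  L: Z = jωL = j·1351·0.0155 = 0 + j20.94 Ω
Step 3 — Series combination: Z_total = R + L = 60.9 + j20.94 Ω = 64.4∠19.0° Ω.
Step 4 — Source phasor: V = 164∠156.9° V = -150.9 + j64.34 V.
Step 5 — Ohm's law: I = V / Z_total = (-150.9 + j64.34) / (60.9 + j20.94) = -1.89 + j1.706 A.
Step 6 — Convert to polar: |I| = 2.547 A, ∠I = 137.9°.

I = 2.547∠137.9° A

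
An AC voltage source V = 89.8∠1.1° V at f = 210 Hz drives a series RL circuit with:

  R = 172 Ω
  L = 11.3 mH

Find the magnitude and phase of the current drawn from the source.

Step 1 — Angular frequency: ω = 2π·f = 2π·210 = 1319 rad/s.
Step 2 — Component impedances:
  R: Z = R = 172 Ω
  L: Z = jωL = j·1319·0.0113 = 0 + j14.91 Ω
Step 3 — Series combination: Z_total = R + L = 172 + j14.91 Ω = 172.6∠5.0° Ω.
Step 4 — Source phasor: V = 89.8∠1.1° V = 89.78 + j1.724 V.
Step 5 — Ohm's law: I = V / Z_total = (89.78 + j1.724) / (172 + j14.91) = 0.519 - j0.03496 A.
Step 6 — Convert to polar: |I| = 0.5201 A, ∠I = -3.9°.

I = 0.5201∠-3.9° A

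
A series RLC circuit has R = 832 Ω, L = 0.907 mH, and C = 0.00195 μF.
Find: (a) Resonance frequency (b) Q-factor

Step 1 — Resonance condition Im(Z)=0 gives ω₀ = 1/√(LC).
Step 2 — ω₀ = 1/√(0.000907·1.95e-09) = 7.519e+05 rad/s.
Step 3 — f₀ = ω₀/(2π) = 1.197e+05 Hz.
Step 4 — Series Q: Q = ω₀L/R = 7.519e+05·0.000907/832 = 0.8197.

(a) f₀ = 1.197e+05 Hz  (b) Q = 0.8197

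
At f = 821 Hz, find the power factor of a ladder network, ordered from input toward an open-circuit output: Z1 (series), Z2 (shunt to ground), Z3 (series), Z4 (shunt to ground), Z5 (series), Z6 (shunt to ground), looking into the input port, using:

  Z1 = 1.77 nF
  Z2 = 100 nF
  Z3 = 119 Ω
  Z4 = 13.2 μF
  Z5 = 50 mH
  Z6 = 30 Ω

Step 1 — Angular frequency: ω = 2π·f = 2π·821 = 5158 rad/s.
Step 2 — Component impedances:
  Z1: Z = 1/(jωC) = -j/(ω·C) = 0 - j1.095e+05 Ω
  Z2: Z = 1/(jωC) = -j/(ω·C) = 0 - j1939 Ω
  Z3: Z = R = 119 Ω
  Z4: Z = 1/(jωC) = -j/(ω·C) = 0 - j14.69 Ω
  Z5: Z = jωL = j·5158·0.05 = 0 + j257.9 Ω
  Z6: Z = R = 30 Ω
Step 3 — Ladder network (open output): work backward from the far end, alternating series and parallel combinations. Z_in = 116.8 - j1.095e+05 Ω = 1.095e+05∠-89.9° Ω.
Step 4 — Power factor: PF = cos(φ) = Re(Z)/|Z| = 116.78/1.0955e+05 = 0.001066.
Step 5 — Type: Im(Z) = -1.095e+05 ⇒ leading (phase φ = -89.9°).

PF = 0.001066 (leading, φ = -89.9°)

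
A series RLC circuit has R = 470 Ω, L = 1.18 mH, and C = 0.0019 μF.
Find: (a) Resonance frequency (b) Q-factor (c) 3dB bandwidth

Step 1 — Resonance: ω₀ = 1/√(LC) = 1/√(0.00118·1.9e-09) = 6.679e+05 rad/s.
Step 2 — f₀ = ω₀/(2π) = 1.063e+05 Hz.
Step 3 — Series Q: Q = ω₀L/R = 6.679e+05·0.00118/470 = 1.677.
Step 4 — Bandwidth: Δω = ω₀/Q = 3.983e+05 rad/s; BW = Δω/(2π) = 6.339e+04 Hz.

(a) f₀ = 1.063e+05 Hz  (b) Q = 1.677  (c) BW = 6.339e+04 Hz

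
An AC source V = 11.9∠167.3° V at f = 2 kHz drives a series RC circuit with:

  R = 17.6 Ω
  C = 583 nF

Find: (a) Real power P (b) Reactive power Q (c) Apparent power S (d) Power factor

Step 1 — Angular frequency: ω = 2π·f = 2π·2000 = 1.257e+04 rad/s.
Step 2 — Component impedances:
  R: Z = R = 17.6 Ω
  C: Z = 1/(jωC) = -j/(ω·C) = 0 - j136.5 Ω
Step 3 — Series combination: Z_total = R + C = 17.6 - j136.5 Ω = 137.6∠-82.7° Ω.
Step 4 — Source phasor: V = 11.9∠167.3° V = -11.61 + j2.616 V.
Step 5 — Current: I = V / Z = -0.02964 - j0.08123 A = 0.08647∠-110.0° A.
Step 6 — Complex power: S = V·I* = 0.1316 - j1.02 VA.
Step 7 — Real power: P = Re(S) = 0.1316 W.
Step 8 — Reactive power: Q = Im(S) = -1.02 VAR.
Step 9 — Apparent power: |S| = 1.029 VA.
Step 10 — Power factor: PF = P/|S| = 0.1279 (leading).

(a) P = 0.1316 W  (b) Q = -1.02 VAR  (c) S = 1.029 VA  (d) PF = 0.1279 (leading)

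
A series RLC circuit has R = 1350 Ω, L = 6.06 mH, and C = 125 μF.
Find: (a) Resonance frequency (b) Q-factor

Step 1 — Resonance condition Im(Z)=0 gives ω₀ = 1/√(LC).
Step 2 — ω₀ = 1/√(0.00606·0.000125) = 1149 rad/s.
Step 3 — f₀ = ω₀/(2π) = 182.9 Hz.
Step 4 — Series Q: Q = ω₀L/R = 1149·0.00606/1350 = 0.005158.

(a) f₀ = 182.9 Hz  (b) Q = 0.005158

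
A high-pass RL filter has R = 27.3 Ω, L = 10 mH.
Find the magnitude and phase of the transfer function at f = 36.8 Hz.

Step 1 — Angular frequency: ω = 2π·36.8 = 231.2 rad/s.
Step 2 — Transfer function: H(jω) = jωL/(R + jωL).
Step 3 — Numerator jωL = j·2.312; denominator R + jωL = 27.3 + j2.312.
Step 4 — H = 0.007122 + j0.08409.
Step 5 — Magnitude: |H| = 0.08439 (-21.5 dB); phase: φ = 85.2°.

|H| = 0.08439 (-21.5 dB), φ = 85.2°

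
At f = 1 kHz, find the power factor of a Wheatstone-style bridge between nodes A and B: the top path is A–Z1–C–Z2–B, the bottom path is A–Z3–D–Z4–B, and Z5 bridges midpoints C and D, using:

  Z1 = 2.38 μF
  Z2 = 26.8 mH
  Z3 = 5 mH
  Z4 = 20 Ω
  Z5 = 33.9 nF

Step 1 — Angular frequency: ω = 2π·f = 2π·1000 = 6283 rad/s.
Step 2 — Component impedances:
  Z1: Z = 1/(jωC) = -j/(ω·C) = 0 - j66.87 Ω
  Z2: Z = jωL = j·6283·0.0268 = 0 + j168.4 Ω
  Z3: Z = jωL = j·6283·0.005 = 0 + j31.42 Ω
  Z4: Z = R = 20 Ω
  Z5: Z = 1/(jωC) = -j/(ω·C) = 0 - j4695 Ω
Step 3 — Bridge requires nodal analysis (the Z5 bridge couples midpoints C and D, so the two paths cannot be reduced to a simple series/parallel combination). Setting node B to ground and injecting 1 A at node A, the 3-node admittance system at A, C, D solves to V_A = Z_AB = 11.47 + j26.05 Ω = 28.46∠66.2° Ω.
Step 4 — Power factor: PF = cos(φ) = Re(Z)/|Z| = 11.474/28.463 = 0.4031.
Step 5 — Type: Im(Z) = 26.05 ⇒ lagging (phase φ = 66.2°).

PF = 0.4031 (lagging, φ = 66.2°)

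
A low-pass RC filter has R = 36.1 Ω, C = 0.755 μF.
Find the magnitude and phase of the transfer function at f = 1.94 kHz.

Step 1 — Angular frequency: ω = 2π·1940 = 1.219e+04 rad/s.
Step 2 — Transfer function: H(jω) = 1/(1 + jωRC).
Step 3 — Denominator: 1 + jωRC = 1 + j·1.219e+04·36.1·7.55e-07 = 1 + j0.3322.
Step 4 — H = 0.9006 - j0.2992.
Step 5 — Magnitude: |H| = 0.949 (-0.5 dB); phase: φ = -18.4°.

|H| = 0.949 (-0.5 dB), φ = -18.4°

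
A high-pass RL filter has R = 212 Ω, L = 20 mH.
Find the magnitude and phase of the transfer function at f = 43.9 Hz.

Step 1 — Angular frequency: ω = 2π·43.9 = 275.8 rad/s.
Step 2 — Transfer function: H(jω) = jωL/(R + jωL).
Step 3 — Numerator jωL = j·5.517; denominator R + jωL = 212 + j5.517.
Step 4 — H = 0.0006767 + j0.026.
Step 5 — Magnitude: |H| = 0.02601 (-31.7 dB); phase: φ = 88.5°.

|H| = 0.02601 (-31.7 dB), φ = 88.5°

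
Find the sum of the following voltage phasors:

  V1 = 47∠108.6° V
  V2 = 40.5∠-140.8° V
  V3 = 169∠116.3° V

Step 1 — Convert each phasor to rectangular form:
  V1 = 47·(cos(108.6°) + j·sin(108.6°)) = -14.99 + j44.55 V
  V2 = 40.5·(cos(-140.8°) + j·sin(-140.8°)) = -31.39 - j25.6 V
  V3 = 169·(cos(116.3°) + j·sin(116.3°)) = -74.88 + j151.5 V
Step 2 — Sum components: V_total = -121.3 + j170.5 V.
Step 3 — Convert to polar: |V_total| = 209.2 V, ∠V_total = 125.4°.

V_total = 209.2∠125.4° V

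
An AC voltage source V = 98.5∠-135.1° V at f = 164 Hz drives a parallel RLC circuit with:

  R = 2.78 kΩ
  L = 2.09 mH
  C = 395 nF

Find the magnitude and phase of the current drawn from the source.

Step 1 — Angular frequency: ω = 2π·f = 2π·164 = 1030 rad/s.
Step 2 — Component impedances:
  R: Z = R = 2780 Ω
  L: Z = jωL = j·1030·0.00209 = 0 + j2.154 Ω
  C: Z = 1/(jωC) = -j/(ω·C) = 0 - j2457 Ω
Step 3 — Parallel combination: 1/Z_total = 1/R + 1/L + 1/C; Z_total = 0.001671 + j2.156 Ω = 2.156∠90.0° Ω.
Step 4 — Source phasor: V = 98.5∠-135.1° V = -69.77 - j69.53 V.
Step 5 — Ohm's law: I = V / Z_total = (-69.77 - j69.53) / (0.001671 + j2.156) = -32.28 + j32.34 A.
Step 6 — Convert to polar: |I| = 45.7 A, ∠I = 134.9°.

I = 45.7∠134.9° A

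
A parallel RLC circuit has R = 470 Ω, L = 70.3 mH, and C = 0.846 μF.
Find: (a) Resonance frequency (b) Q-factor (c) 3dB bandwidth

Step 1 — Resonance: ω₀ = 1/√(LC) = 1/√(0.0703·8.46e-07) = 4101 rad/s.
Step 2 — f₀ = ω₀/(2π) = 652.6 Hz.
Step 3 — Parallel Q: Q = R/(ω₀L) = 470/(4101·0.0703) = 1.63.
Step 4 — Bandwidth: Δω = ω₀/Q = 2515 rad/s; BW = Δω/(2π) = 400.3 Hz.

(a) f₀ = 652.6 Hz  (b) Q = 1.63  (c) BW = 400.3 Hz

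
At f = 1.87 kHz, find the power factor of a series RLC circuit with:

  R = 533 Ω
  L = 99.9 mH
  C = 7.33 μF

Step 1 — Angular frequency: ω = 2π·f = 2π·1870 = 1.175e+04 rad/s.
Step 2 — Component impedances:
  R: Z = R = 533 Ω
  L: Z = jωL = j·1.175e+04·0.0999 = 0 + j1174 Ω
  C: Z = 1/(jωC) = -j/(ω·C) = 0 - j11.61 Ω
Step 3 — Series combination: Z_total = R + L + C = 533 + j1162 Ω = 1279∠65.4° Ω.
Step 4 — Power factor: PF = cos(φ) = Re(Z)/|Z| = 533/1278.6 = 0.4169.
Step 5 — Type: Im(Z) = 1162 ⇒ lagging (phase φ = 65.4°).

PF = 0.4169 (lagging, φ = 65.4°)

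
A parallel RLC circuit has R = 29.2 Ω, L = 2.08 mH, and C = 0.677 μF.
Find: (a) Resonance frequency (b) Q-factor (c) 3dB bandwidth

Step 1 — Resonance: ω₀ = 1/√(LC) = 1/√(0.00208·6.77e-07) = 2.665e+04 rad/s.
Step 2 — f₀ = ω₀/(2π) = 4241 Hz.
Step 3 — Parallel Q: Q = R/(ω₀L) = 29.2/(2.665e+04·0.00208) = 0.5268.
Step 4 — Bandwidth: Δω = ω₀/Q = 5.059e+04 rad/s; BW = Δω/(2π) = 8051 Hz.

(a) f₀ = 4241 Hz  (b) Q = 0.5268  (c) BW = 8051 Hz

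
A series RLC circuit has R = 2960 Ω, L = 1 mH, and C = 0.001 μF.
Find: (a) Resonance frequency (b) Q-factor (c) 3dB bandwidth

Step 1 — Resonance condition Im(Z)=0 gives ω₀ = 1/√(LC).
Step 2 — ω₀ = 1/√(0.001·1e-09) = 1e+06 rad/s.
Step 3 — f₀ = ω₀/(2π) = 1.592e+05 Hz.
Step 4 — Series Q: Q = ω₀L/R = 1e+06·0.001/2960 = 0.3378.
Step 5 — 3dB bandwidth: Δω = ω₀/Q = 2.96e+06 rad/s; BW = Δω/(2π) = 4.711e+05 Hz.

(a) f₀ = 1.592e+05 Hz  (b) Q = 0.3378  (c) BW = 4.711e+05 Hz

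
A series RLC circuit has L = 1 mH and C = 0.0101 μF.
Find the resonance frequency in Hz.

Step 1 — Resonance condition Im(Z)=0 gives ω₀ = 1/√(LC).
Step 2 — ω₀ = 1/√(0.001·1.01e-08) = 3.147e+05 rad/s.
Step 3 — f₀ = ω₀/(2π) = 5.008e+04 Hz.

f₀ = 5.008e+04 Hz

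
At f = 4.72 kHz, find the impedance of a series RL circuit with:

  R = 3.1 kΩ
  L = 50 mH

Step 1 — Angular frequency: ω = 2π·f = 2π·4720 = 2.966e+04 rad/s.
Step 2 — Component impedances:
  R: Z = R = 3100 Ω
  L: Z = jωL = j·2.966e+04·0.05 = 0 + j1483 Ω
Step 3 — Series combination: Z_total = R + L = 3100 + j1483 Ω = 3436∠25.6° Ω.

Z = 3100 + j1483 Ω = 3436∠25.6° Ω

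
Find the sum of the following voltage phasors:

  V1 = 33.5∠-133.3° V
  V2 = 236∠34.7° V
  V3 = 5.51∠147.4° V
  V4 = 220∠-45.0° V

Step 1 — Convert each phasor to rectangular form:
  V1 = 33.5·(cos(-133.3°) + j·sin(-133.3°)) = -22.97 - j24.38 V
  V2 = 236·(cos(34.7°) + j·sin(34.7°)) = 194 + j134.3 V
  V3 = 5.51·(cos(147.4°) + j·sin(147.4°)) = -4.642 + j2.969 V
  V4 = 220·(cos(-45.0°) + j·sin(-45.0°)) = 155.6 - j155.6 V
Step 2 — Sum components: V_total = 322 - j42.63 V.
Step 3 — Convert to polar: |V_total| = 324.8 V, ∠V_total = -7.5°.

V_total = 324.8∠-7.5° V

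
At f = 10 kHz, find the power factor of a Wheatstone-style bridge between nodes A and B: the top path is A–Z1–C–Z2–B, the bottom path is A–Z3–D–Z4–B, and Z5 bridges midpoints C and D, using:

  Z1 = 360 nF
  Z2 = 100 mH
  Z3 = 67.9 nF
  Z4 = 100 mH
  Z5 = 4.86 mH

Step 1 — Angular frequency: ω = 2π·f = 2π·1e+04 = 6.283e+04 rad/s.
Step 2 — Component impedances:
  Z1: Z = 1/(jωC) = -j/(ω·C) = 0 - j44.21 Ω
  Z2: Z = jωL = j·6.283e+04·0.1 = 0 + j6283 Ω
  Z3: Z = 1/(jωC) = -j/(ω·C) = 0 - j234.4 Ω
  Z4: Z = jωL = j·6.283e+04·0.1 = 0 + j6283 Ω
  Z5: Z = jωL = j·6.283e+04·0.00486 = 0 + j305.4 Ω
Step 3 — Bridge requires nodal analysis (the Z5 bridge couples midpoints C and D, so the two paths cannot be reduced to a simple series/parallel combination). Setting node B to ground and injecting 1 A at node A, the 3-node admittance system at A, C, D solves to V_A = Z_AB = 0 + j2609 Ω = 2609∠90.0° Ω.
Step 4 — Power factor: PF = cos(φ) = Re(Z)/|Z| = 0/2609 = 0.
Step 5 — Type: Im(Z) = 2609 ⇒ lagging (phase φ = 90.0°).

PF = 0 (lagging, φ = 90.0°)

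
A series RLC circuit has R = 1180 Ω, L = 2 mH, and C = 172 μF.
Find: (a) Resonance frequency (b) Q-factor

Step 1 — Resonance condition Im(Z)=0 gives ω₀ = 1/√(LC).
Step 2 — ω₀ = 1/√(0.002·0.000172) = 1705 rad/s.
Step 3 — f₀ = ω₀/(2π) = 271.4 Hz.
Step 4 — Series Q: Q = ω₀L/R = 1705·0.002/1180 = 0.00289.

(a) f₀ = 271.4 Hz  (b) Q = 0.00289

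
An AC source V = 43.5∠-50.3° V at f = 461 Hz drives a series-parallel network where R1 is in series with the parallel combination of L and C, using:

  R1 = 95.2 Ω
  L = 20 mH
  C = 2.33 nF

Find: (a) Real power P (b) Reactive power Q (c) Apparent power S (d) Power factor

Step 1 — Angular frequency: ω = 2π·f = 2π·461 = 2897 rad/s.
Step 2 — Component impedances:
  R1: Z = R = 95.2 Ω
  L: Z = jωL = j·2897·0.02 = 0 + j57.93 Ω
  C: Z = 1/(jωC) = -j/(ω·C) = 0 - j1.482e+05 Ω
Step 3 — Parallel branch: L || C = 1/(1/L + 1/C) = 0 + j57.95 Ω.
Step 4 — Series with R1: Z_total = R1 + (L || C) = 95.2 + j57.95 Ω = 111.5∠31.3° Ω.
Step 5 — Source phasor: V = 43.5∠-50.3° V = 27.79 - j33.47 V.
Step 6 — Current: I = V / Z = 0.05681 - j0.3861 A = 0.3903∠-81.6° A.
Step 7 — Complex power: S = V·I* = 14.5 + j8.828 VA.
Step 8 — Real power: P = Re(S) = 14.5 W.
Step 9 — Reactive power: Q = Im(S) = 8.828 VAR.
Step 10 — Apparent power: |S| = 16.98 VA.
Step 11 — Power factor: PF = P/|S| = 0.8542 (lagging).

(a) P = 14.5 W  (b) Q = 8.828 VAR  (c) S = 16.98 VA  (d) PF = 0.8542 (lagging)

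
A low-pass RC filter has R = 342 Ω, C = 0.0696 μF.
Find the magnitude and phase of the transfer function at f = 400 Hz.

Step 1 — Angular frequency: ω = 2π·400 = 2513 rad/s.
Step 2 — Transfer function: H(jω) = 1/(1 + jωRC).
Step 3 — Denominator: 1 + jωRC = 1 + j·2513·342·6.96e-08 = 1 + j0.05982.
Step 4 — H = 0.9964 - j0.05961.
Step 5 — Magnitude: |H| = 0.9982 (-0.0 dB); phase: φ = -3.4°.

|H| = 0.9982 (-0.0 dB), φ = -3.4°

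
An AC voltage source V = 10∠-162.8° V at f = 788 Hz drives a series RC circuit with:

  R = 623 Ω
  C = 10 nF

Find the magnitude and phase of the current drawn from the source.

Step 1 — Angular frequency: ω = 2π·f = 2π·788 = 4951 rad/s.
Step 2 — Component impedances:
  R: Z = R = 623 Ω
  C: Z = 1/(jωC) = -j/(ω·C) = 0 - j2.02e+04 Ω
Step 3 — Series combination: Z_total = R + C = 623 - j2.02e+04 Ω = 2.021e+04∠-88.2° Ω.
Step 4 — Source phasor: V = 10∠-162.8° V = -9.553 - j2.957 V.
Step 5 — Ohm's law: I = V / Z_total = (-9.553 - j2.957) / (623 - j2.02e+04) = 0.0001317 - j0.000477 A.
Step 6 — Convert to polar: |I| = 0.0004949 A, ∠I = -74.6°.

I = 0.0004949∠-74.6° A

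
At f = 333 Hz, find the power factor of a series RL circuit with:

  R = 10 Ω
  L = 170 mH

Step 1 — Angular frequency: ω = 2π·f = 2π·333 = 2092 rad/s.
Step 2 — Component impedances:
  R: Z = R = 10 Ω
  L: Z = jωL = j·2092·0.17 = 0 + j355.7 Ω
Step 3 — Series combination: Z_total = R + L = 10 + j355.7 Ω = 355.8∠88.4° Ω.
Step 4 — Power factor: PF = cos(φ) = Re(Z)/|Z| = 10/355.83 = 0.0281.
Step 5 — Type: Im(Z) = 355.7 ⇒ lagging (phase φ = 88.4°).

PF = 0.0281 (lagging, φ = 88.4°)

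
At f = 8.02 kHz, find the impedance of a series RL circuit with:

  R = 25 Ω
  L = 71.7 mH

Step 1 — Angular frequency: ω = 2π·f = 2π·8020 = 5.039e+04 rad/s.
Step 2 — Component impedances:
  R: Z = R = 25 Ω
  L: Z = jωL = j·5.039e+04·0.0717 = 0 + j3613 Ω
Step 3 — Series combination: Z_total = R + L = 25 + j3613 Ω = 3613∠89.6° Ω.

Z = 25 + j3613 Ω = 3613∠89.6° Ω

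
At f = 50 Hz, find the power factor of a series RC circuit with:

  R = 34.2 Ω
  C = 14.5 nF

Step 1 — Angular frequency: ω = 2π·f = 2π·50 = 314.2 rad/s.
Step 2 — Component impedances:
  R: Z = R = 34.2 Ω
  C: Z = 1/(jωC) = -j/(ω·C) = 0 - j2.195e+05 Ω
Step 3 — Series combination: Z_total = R + C = 34.2 - j2.195e+05 Ω = 2.195e+05∠-90.0° Ω.
Step 4 — Power factor: PF = cos(φ) = Re(Z)/|Z| = 34.2/2.195e+05 = 0.0001558.
Step 5 — Type: Im(Z) = -2.195e+05 ⇒ leading (phase φ = -90.0°).

PF = 0.0001558 (leading, φ = -90.0°)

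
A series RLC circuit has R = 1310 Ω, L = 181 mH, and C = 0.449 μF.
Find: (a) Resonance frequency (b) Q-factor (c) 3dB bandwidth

Step 1 — Resonance: ω₀ = 1/√(LC) = 1/√(0.181·4.49e-07) = 3508 rad/s.
Step 2 — f₀ = ω₀/(2π) = 558.3 Hz.
Step 3 — Series Q: Q = ω₀L/R = 3508·0.181/1310 = 0.4847.
Step 4 — Bandwidth: Δω = ω₀/Q = 7238 rad/s; BW = Δω/(2π) = 1152 Hz.

(a) f₀ = 558.3 Hz  (b) Q = 0.4847  (c) BW = 1152 Hz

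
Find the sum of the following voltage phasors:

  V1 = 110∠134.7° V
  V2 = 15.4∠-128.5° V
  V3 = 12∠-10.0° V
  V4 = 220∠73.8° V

Step 1 — Convert each phasor to rectangular form:
  V1 = 110·(cos(134.7°) + j·sin(134.7°)) = -77.37 + j78.19 V
  V2 = 15.4·(cos(-128.5°) + j·sin(-128.5°)) = -9.587 - j12.05 V
  V3 = 12·(cos(-10.0°) + j·sin(-10.0°)) = 11.82 - j2.084 V
  V4 = 220·(cos(73.8°) + j·sin(73.8°)) = 61.38 + j211.3 V
Step 2 — Sum components: V_total = -13.76 + j275.3 V.
Step 3 — Convert to polar: |V_total| = 275.7 V, ∠V_total = 92.9°.

V_total = 275.7∠92.9° V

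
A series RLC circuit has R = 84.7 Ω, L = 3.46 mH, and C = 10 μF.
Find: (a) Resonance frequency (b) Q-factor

Step 1 — Resonance condition Im(Z)=0 gives ω₀ = 1/√(LC).
Step 2 — ω₀ = 1/√(0.00346·1e-05) = 5376 rad/s.
Step 3 — f₀ = ω₀/(2π) = 855.6 Hz.
Step 4 — Series Q: Q = ω₀L/R = 5376·0.00346/84.7 = 0.2196.

(a) f₀ = 855.6 Hz  (b) Q = 0.2196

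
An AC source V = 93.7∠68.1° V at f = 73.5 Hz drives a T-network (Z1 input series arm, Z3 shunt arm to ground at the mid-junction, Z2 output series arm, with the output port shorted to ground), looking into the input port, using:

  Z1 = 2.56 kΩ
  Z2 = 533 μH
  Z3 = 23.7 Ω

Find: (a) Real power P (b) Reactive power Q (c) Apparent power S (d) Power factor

Step 1 — Angular frequency: ω = 2π·f = 2π·73.5 = 461.8 rad/s.
Step 2 — Component impedances:
  Z1: Z = R = 2560 Ω
  Z2: Z = jωL = j·461.8·0.000533 = 0 + j0.2461 Ω
  Z3: Z = R = 23.7 Ω
Step 3 — With the output port shorted to ground, the output series arm Z2 runs from the junction to ground; the shunt arm Z3 also runs from the junction to ground. They appear in parallel: Z3 || Z2 = 0.002556 + j0.2461 Ω.
Step 4 — Series with input arm Z1: Z_in = Z1 + (Z3 || Z2) = 2560 + j0.2461 Ω = 2560∠0.0° Ω.
Step 5 — Source phasor: V = 93.7∠68.1° V = 34.95 + j86.94 V.
Step 6 — Current: I = V / Z = 0.01366 + j0.03396 A = 0.0366∠68.1° A.
Step 7 — Complex power: S = V·I* = 3.43 + j0.0003297 VA.
Step 8 — Real power: P = Re(S) = 3.43 W.
Step 9 — Reactive power: Q = Im(S) = 0.0003297 VAR.
Step 10 — Apparent power: |S| = 3.43 VA.
Step 11 — Power factor: PF = P/|S| = 1 (lagging).

(a) P = 3.43 W  (b) Q = 0.0003297 VAR  (c) S = 3.43 VA  (d) PF = 1 (lagging)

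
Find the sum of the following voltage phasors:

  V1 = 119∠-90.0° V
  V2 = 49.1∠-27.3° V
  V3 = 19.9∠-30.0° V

Step 1 — Convert each phasor to rectangular form:
  V1 = 119·(cos(-90.0°) + j·sin(-90.0°)) = 0 - j119 V
  V2 = 49.1·(cos(-27.3°) + j·sin(-27.3°)) = 43.63 - j22.52 V
  V3 = 19.9·(cos(-30.0°) + j·sin(-30.0°)) = 17.23 - j9.95 V
Step 2 — Sum components: V_total = 60.87 - j151.5 V.
Step 3 — Convert to polar: |V_total| = 163.2 V, ∠V_total = -68.1°.

V_total = 163.2∠-68.1° V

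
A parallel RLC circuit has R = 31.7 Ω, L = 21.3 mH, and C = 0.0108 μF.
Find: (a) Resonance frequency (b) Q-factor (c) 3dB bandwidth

Step 1 — Resonance: ω₀ = 1/√(LC) = 1/√(0.0213·1.08e-08) = 6.593e+04 rad/s.
Step 2 — f₀ = ω₀/(2π) = 1.049e+04 Hz.
Step 3 — Parallel Q: Q = R/(ω₀L) = 31.7/(6.593e+04·0.0213) = 0.02257.
Step 4 — Bandwidth: Δω = ω₀/Q = 2.921e+06 rad/s; BW = Δω/(2π) = 4.649e+05 Hz.

(a) f₀ = 1.049e+04 Hz  (b) Q = 0.02257  (c) BW = 4.649e+05 Hz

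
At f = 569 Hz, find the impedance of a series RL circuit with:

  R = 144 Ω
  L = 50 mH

Step 1 — Angular frequency: ω = 2π·f = 2π·569 = 3575 rad/s.
Step 2 — Component impedances:
  R: Z = R = 144 Ω
  L: Z = jωL = j·3575·0.05 = 0 + j178.8 Ω
Step 3 — Series combination: Z_total = R + L = 144 + j178.8 Ω = 229.5∠51.1° Ω.

Z = 144 + j178.8 Ω = 229.5∠51.1° Ω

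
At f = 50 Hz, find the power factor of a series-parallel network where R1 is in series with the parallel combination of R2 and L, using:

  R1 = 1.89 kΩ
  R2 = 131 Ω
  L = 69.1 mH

Step 1 — Angular frequency: ω = 2π·f = 2π·50 = 314.2 rad/s.
Step 2 — Component impedances:
  R1: Z = R = 1890 Ω
  R2: Z = R = 131 Ω
  L: Z = jωL = j·314.2·0.0691 = 0 + j21.71 Ω
Step 3 — Parallel branch: R2 || L = 1/(1/R2 + 1/L) = 3.501 + j21.13 Ω.
Step 4 — Series with R1: Z_total = R1 + (R2 || L) = 1894 + j21.13 Ω = 1894∠0.6° Ω.
Step 5 — Power factor: PF = cos(φ) = Re(Z)/|Z| = 1893.5/1893.6 = 0.9999.
Step 6 — Type: Im(Z) = 21.13 ⇒ lagging (phase φ = 0.6°).

PF = 0.9999 (lagging, φ = 0.6°)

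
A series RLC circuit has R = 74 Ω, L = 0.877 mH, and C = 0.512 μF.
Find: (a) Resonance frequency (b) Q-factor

Step 1 — Resonance condition Im(Z)=0 gives ω₀ = 1/√(LC).
Step 2 — ω₀ = 1/√(0.000877·5.12e-07) = 4.719e+04 rad/s.
Step 3 — f₀ = ω₀/(2π) = 7511 Hz.
Step 4 — Series Q: Q = ω₀L/R = 4.719e+04·0.000877/74 = 0.5593.

(a) f₀ = 7511 Hz  (b) Q = 0.5593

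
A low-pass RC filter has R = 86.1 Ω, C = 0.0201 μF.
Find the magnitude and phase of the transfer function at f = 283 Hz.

Step 1 — Angular frequency: ω = 2π·283 = 1778 rad/s.
Step 2 — Transfer function: H(jω) = 1/(1 + jωRC).
Step 3 — Denominator: 1 + jωRC = 1 + j·1778·86.1·2.01e-08 = 1 + j0.003077.
Step 4 — H = 1 - j0.003077.
Step 5 — Magnitude: |H| = 1 (-0.0 dB); phase: φ = -0.2°.

|H| = 1 (-0.0 dB), φ = -0.2°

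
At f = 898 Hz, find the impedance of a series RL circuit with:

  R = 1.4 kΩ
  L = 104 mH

Step 1 — Angular frequency: ω = 2π·f = 2π·898 = 5642 rad/s.
Step 2 — Component impedances:
  R: Z = R = 1400 Ω
  L: Z = jωL = j·5642·0.104 = 0 + j586.8 Ω
Step 3 — Series combination: Z_total = R + L = 1400 + j586.8 Ω = 1518∠22.7° Ω.

Z = 1400 + j586.8 Ω = 1518∠22.7° Ω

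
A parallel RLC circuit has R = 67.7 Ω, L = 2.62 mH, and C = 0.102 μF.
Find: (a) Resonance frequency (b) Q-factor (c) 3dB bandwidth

Step 1 — Resonance: ω₀ = 1/√(LC) = 1/√(0.00262·1.02e-07) = 6.117e+04 rad/s.
Step 2 — f₀ = ω₀/(2π) = 9736 Hz.
Step 3 — Parallel Q: Q = R/(ω₀L) = 67.7/(6.117e+04·0.00262) = 0.4224.
Step 4 — Bandwidth: Δω = ω₀/Q = 1.448e+05 rad/s; BW = Δω/(2π) = 2.305e+04 Hz.

(a) f₀ = 9736 Hz  (b) Q = 0.4224  (c) BW = 2.305e+04 Hz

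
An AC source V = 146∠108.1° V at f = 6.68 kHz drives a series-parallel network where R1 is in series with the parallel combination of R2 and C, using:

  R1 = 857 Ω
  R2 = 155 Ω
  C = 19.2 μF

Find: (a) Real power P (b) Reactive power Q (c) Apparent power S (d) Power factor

Step 1 — Angular frequency: ω = 2π·f = 2π·6680 = 4.197e+04 rad/s.
Step 2 — Component impedances:
  R1: Z = R = 857 Ω
  R2: Z = R = 155 Ω
  C: Z = 1/(jωC) = -j/(ω·C) = 0 - j1.241 Ω
Step 3 — Parallel branch: R2 || C = 1/(1/R2 + 1/C) = 0.009934 - j1.241 Ω.
Step 4 — Series with R1: Z_total = R1 + (R2 || C) = 857 - j1.241 Ω = 857∠-0.1° Ω.
Step 5 — Source phasor: V = 146∠108.1° V = -45.36 + j138.8 V.
Step 6 — Current: I = V / Z = -0.05316 + j0.1619 A = 0.1704∠108.2° A.
Step 7 — Complex power: S = V·I* = 24.87 - j0.03601 VA.
Step 8 — Real power: P = Re(S) = 24.87 W.
Step 9 — Reactive power: Q = Im(S) = -0.03601 VAR.
Step 10 — Apparent power: |S| = 24.87 VA.
Step 11 — Power factor: PF = P/|S| = 1 (leading).

(a) P = 24.87 W  (b) Q = -0.03601 VAR  (c) S = 24.87 VA  (d) PF = 1 (leading)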